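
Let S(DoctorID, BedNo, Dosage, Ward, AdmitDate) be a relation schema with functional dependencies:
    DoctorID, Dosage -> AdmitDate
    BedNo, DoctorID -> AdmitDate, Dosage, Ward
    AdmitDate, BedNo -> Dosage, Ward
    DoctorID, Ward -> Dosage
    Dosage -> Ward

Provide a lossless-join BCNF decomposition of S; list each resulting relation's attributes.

Candidate key of the original relation: {BedNo, DoctorID}.
{AdmitDate, BedNo, DoctorID, Dosage, Ward}: {DoctorID, Dosage} determines {AdmitDate, DoctorID, Dosage, Ward} here but is not a superkey — split on DoctorID, Dosage -> AdmitDate, Ward, giving {AdmitDate, DoctorID, Dosage, Ward} and {BedNo, DoctorID, Dosage}.
{AdmitDate, DoctorID, Dosage, Ward}: {Dosage} determines {Dosage, Ward} here but is not a superkey — split on Dosage -> Ward, giving {Dosage, Ward} and {AdmitDate, DoctorID, Dosage}.
{Dosage, Ward} is in BCNF.
{AdmitDate, DoctorID, Dosage} is in BCNF.
{BedNo, DoctorID, Dosage} is in BCNF.

{AdmitDate, DoctorID, Dosage}; {BedNo, DoctorID, Dosage}; {Dosage, Ward}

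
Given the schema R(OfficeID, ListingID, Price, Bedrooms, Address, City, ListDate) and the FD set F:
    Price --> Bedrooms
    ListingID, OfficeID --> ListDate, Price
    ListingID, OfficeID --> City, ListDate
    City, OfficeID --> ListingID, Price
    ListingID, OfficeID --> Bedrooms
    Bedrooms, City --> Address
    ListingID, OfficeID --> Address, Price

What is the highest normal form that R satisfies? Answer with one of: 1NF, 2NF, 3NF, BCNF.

Candidate keys: {City, OfficeID}, {ListingID, OfficeID}. Prime attributes: {City, ListingID, OfficeID}.
Price --> Bedrooms breaks BCNF: {Price}⁺ = {Bedrooms, Price}, so {Price} is not a superkey.
Price --> Bedrooms determines the non-prime attribute {Bedrooms} from a non-superkey — 3NF is violated.
Checking every proper subset of each key, none determines a non-prime attribute — 2NF is satisfied.

2NF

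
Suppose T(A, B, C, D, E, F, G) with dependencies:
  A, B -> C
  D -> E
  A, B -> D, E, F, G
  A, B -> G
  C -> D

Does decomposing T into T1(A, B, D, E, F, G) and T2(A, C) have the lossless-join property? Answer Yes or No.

No

Common attributes: {A}; their closure is {A}.
Neither T1 nor T2 is contained in that closure, so the decomposition is lossy.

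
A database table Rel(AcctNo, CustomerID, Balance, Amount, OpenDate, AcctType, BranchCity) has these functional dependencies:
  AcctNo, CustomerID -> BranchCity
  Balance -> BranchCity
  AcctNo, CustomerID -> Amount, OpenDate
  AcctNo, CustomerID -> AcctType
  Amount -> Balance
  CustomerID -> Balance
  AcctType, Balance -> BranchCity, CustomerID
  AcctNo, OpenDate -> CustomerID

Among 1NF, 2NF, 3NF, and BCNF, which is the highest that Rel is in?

1NF

Candidate keys: {AcctNo, AcctType, Amount}, {AcctNo, AcctType, Balance}, {AcctNo, CustomerID}, {AcctNo, OpenDate}. Prime attributes: {AcctNo, AcctType, Amount, Balance, CustomerID, OpenDate}.
For Balance -> BranchCity we have {Balance}⁺ = {Balance, BranchCity}; {Balance} is not a superkey, so BCNF fails.
Because {BranchCity} is non-prime and the left side of Balance -> BranchCity is not a superkey, the relation is not in 3NF.
{CustomerID} is a proper subset of the key {AcctNo, CustomerID}, and {CustomerID}⁺ contains the non-prime attribute {BranchCity} — a partial dependency, so 2NF is violated.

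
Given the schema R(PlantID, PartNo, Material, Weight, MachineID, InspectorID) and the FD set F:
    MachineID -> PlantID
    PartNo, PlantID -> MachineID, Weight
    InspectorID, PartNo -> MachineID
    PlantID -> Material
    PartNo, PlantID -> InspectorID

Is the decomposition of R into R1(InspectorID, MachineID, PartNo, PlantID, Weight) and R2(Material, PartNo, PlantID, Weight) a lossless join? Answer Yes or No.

The shared attributes are {PartNo, PlantID, Weight} and {PartNo, PlantID, Weight}⁺ = {InspectorID, MachineID, Material, PartNo, PlantID, Weight}.
R1 is contained in that closure, so R1 ∩ R2 -> R1 holds and the join is lossless.

Yes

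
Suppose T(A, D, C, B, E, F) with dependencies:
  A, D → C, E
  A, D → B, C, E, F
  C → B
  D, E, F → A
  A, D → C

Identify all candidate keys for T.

{A, D}, {D, E, F}

Attributes never on any right-hand side: {D} — every candidate key must contain it.
{A, D} is a candidate key since {A, D}⁺ = {A, B, C, D, E, F} covers every attribute.
{D, E, F} is a candidate key since {D, E, F}⁺ = {A, B, C, D, E, F} covers every attribute.
These are minimal and exhaustive — every other superkey contains one of them.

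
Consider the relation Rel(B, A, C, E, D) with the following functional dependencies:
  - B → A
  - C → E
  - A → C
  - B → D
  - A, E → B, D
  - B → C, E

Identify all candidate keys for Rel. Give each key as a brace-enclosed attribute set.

{A}, {B}

{A}⁺ = {A, B, C, D, E} — all of the relation — so {A} is a candidate key.
{B}⁺ = {A, B, C, D, E} — all of the relation — so {B} is a candidate key.
These are minimal and exhaustive — every other superkey contains one of them.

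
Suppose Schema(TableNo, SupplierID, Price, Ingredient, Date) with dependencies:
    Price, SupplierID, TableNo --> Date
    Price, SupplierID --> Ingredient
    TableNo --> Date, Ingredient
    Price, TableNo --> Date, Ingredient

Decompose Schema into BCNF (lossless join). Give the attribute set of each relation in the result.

Candidate key of the original relation: {Price, SupplierID, TableNo}.
Within {Date, Ingredient, Price, SupplierID, TableNo}: {Price, SupplierID}⁺ ∩ {Date, Ingredient, Price, SupplierID, TableNo} = {Ingredient, Price, SupplierID}, not the whole set, so Price, SupplierID --> Ingredient violates BCNF; decompose into {Ingredient, Price, SupplierID} and {Date, Price, SupplierID, TableNo}.
{Ingredient, Price, SupplierID} is in BCNF.
Within {Date, Price, SupplierID, TableNo}: {TableNo}⁺ ∩ {Date, Price, SupplierID, TableNo} = {Date, TableNo}, not the whole set, so TableNo --> Date violates BCNF; decompose into {Date, TableNo} and {Price, SupplierID, TableNo}.
{Date, TableNo} is in BCNF.
{Price, SupplierID, TableNo} is in BCNF.

{Date, TableNo}; {Ingredient, Price, SupplierID}; {Price, SupplierID, TableNo}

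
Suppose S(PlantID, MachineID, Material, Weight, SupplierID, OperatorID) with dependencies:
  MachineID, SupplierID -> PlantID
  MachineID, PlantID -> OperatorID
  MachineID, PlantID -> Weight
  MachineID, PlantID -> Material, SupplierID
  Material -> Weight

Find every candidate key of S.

No FD produces {MachineID}, so it must be in every candidate key.
{MachineID, PlantID} is a candidate key since {MachineID, PlantID}⁺ = {MachineID, Material, OperatorID, PlantID, SupplierID, Weight} covers every attribute.
{MachineID, SupplierID} is a candidate key since {MachineID, SupplierID}⁺ = {MachineID, Material, OperatorID, PlantID, SupplierID, Weight} covers every attribute.
No proper subset of any of these is a key, and no other minimal superkey exists.

{MachineID, PlantID}, {MachineID, SupplierID}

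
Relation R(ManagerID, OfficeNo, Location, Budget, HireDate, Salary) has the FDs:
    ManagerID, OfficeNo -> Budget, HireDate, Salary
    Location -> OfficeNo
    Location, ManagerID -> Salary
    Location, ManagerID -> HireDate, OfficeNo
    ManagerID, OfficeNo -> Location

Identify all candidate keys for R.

Attributes never on any right-hand side: {ManagerID} — every candidate key must contain it.
{Location, ManagerID}⁺ = {Budget, HireDate, Location, ManagerID, OfficeNo, Salary} — all of the relation — so {Location, ManagerID} is a candidate key.
{ManagerID, OfficeNo}⁺ = {Budget, HireDate, Location, ManagerID, OfficeNo, Salary} — all of the relation — so {ManagerID, OfficeNo} is a candidate key.
No proper subset of any of these is a key, and no other minimal superkey exists.

{Location, ManagerID}, {ManagerID, OfficeNo}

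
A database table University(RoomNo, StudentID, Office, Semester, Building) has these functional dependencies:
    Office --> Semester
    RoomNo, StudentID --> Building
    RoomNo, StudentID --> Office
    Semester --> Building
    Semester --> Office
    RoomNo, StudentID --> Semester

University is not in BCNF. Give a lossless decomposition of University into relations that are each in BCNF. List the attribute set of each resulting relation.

Candidate key of the original relation: {RoomNo, StudentID}.
In {Building, Office, RoomNo, Semester, StudentID}, {Office} is not a superkey ({Office}⁺ restricted to this set is {Building, Office, Semester}), so split on Office --> Building, Semester into {Building, Office, Semester} and {Office, RoomNo, StudentID}.
{Building, Office, Semester}: every determinant is a superkey — BCNF.
{Office, RoomNo, StudentID}: every determinant is a superkey — BCNF.

{Building, Office, Semester}; {Office, RoomNo, StudentID}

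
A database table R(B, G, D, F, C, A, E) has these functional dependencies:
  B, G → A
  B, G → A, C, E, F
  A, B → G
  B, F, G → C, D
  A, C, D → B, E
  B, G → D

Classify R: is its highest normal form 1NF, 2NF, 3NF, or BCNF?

Candidate keys: {A, B}, {A, C, D}, {B, G}. Prime attributes: {A, B, C, D, G}.
The left-hand side of every FD is a superkey, so BCNF is satisfied.

BCNF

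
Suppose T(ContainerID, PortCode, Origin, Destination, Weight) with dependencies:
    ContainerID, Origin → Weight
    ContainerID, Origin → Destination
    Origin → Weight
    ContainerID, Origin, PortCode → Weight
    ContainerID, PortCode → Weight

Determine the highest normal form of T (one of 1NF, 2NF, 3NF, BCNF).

1NF

Candidate key: {ContainerID, Origin, PortCode}. Prime attributes: {ContainerID, Origin, PortCode}.
ContainerID, Origin → Weight: {ContainerID, Origin}⁺ = {ContainerID, Destination, Origin, Weight}, which is not all of the attributes, so the left side is not a superkey — BCNF is violated.
Because {Weight} is non-prime and the left side of ContainerID, Origin → Weight is not a superkey, the relation is not in 3NF.
The proper key subset {Origin} of {ContainerID, Origin, PortCode} determines non-prime {Weight}, so the relation is not even in 2NF.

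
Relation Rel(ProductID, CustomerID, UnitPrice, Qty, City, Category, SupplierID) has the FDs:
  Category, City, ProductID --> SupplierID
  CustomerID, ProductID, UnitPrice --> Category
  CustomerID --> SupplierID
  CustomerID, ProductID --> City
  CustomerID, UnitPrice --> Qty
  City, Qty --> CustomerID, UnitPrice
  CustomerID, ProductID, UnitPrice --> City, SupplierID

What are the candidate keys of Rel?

{City, ProductID, Qty}, {CustomerID, ProductID, Qty}, {CustomerID, ProductID, UnitPrice}

Attributes never on any right-hand side: {ProductID} — every candidate key must contain it.
{City, ProductID, Qty}⁺ = {Category, City, CustomerID, ProductID, Qty, SupplierID, UnitPrice}, which is every attribute, so {City, ProductID, Qty} is a candidate key.
{CustomerID, ProductID, Qty}⁺ = {Category, City, CustomerID, ProductID, Qty, SupplierID, UnitPrice}, which is every attribute, so {CustomerID, ProductID, Qty} is a candidate key.
{CustomerID, ProductID, UnitPrice}⁺ = {Category, City, CustomerID, ProductID, Qty, SupplierID, UnitPrice}, which is every attribute, so {CustomerID, ProductID, UnitPrice} is a candidate key.
No proper subset of any of these is a key, and no other minimal superkey exists.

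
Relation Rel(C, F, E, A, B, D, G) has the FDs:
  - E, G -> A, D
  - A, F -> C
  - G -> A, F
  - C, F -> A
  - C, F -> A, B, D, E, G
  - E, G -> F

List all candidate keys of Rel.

{G}⁺ = {A, B, C, D, E, F, G}, which is every attribute, so {G} is a candidate key.
{A, F}⁺ = {A, B, C, D, E, F, G}, which is every attribute, so {A, F} is a candidate key.
{C, F}⁺ = {A, B, C, D, E, F, G}, which is every attribute, so {C, F} is a candidate key.
Any other superkey properly contains one of these, so there are no further candidate keys.

{A, F}, {C, F}, {G}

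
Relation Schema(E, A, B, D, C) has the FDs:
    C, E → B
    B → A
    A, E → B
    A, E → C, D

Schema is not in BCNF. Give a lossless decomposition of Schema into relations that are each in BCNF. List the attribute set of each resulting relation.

{A, B}; {B, C, D, E}

Candidate keys of the original relation: {A, E}, {B, E}, {C, E}.
In {A, B, C, D, E}, {B} is not a superkey ({B}⁺ restricted to this set is {A, B}), so split on B → A into {A, B} and {B, C, D, E}.
{A, B} is in BCNF.
{B, C, D, E} is in BCNF.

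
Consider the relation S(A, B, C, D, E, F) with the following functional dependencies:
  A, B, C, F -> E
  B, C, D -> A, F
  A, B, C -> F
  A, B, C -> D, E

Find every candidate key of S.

No FD produces {B, C}, so they must be in every candidate key.
{A, B, C}⁺ = {A, B, C, D, E, F}, which is every attribute, so {A, B, C} is a candidate key.
{B, C, D}⁺ = {A, B, C, D, E, F}, which is every attribute, so {B, C, D} is a candidate key.
No proper subset of any of these is a key, and no other minimal superkey exists.

{A, B, C}, {B, C, D}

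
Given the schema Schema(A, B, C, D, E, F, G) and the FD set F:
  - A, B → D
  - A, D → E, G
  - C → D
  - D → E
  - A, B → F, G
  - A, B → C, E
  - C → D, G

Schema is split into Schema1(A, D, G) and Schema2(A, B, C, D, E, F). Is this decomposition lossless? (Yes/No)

Yes

Common attributes: {A, D}; their closure is {A, D, E, G}.
Schema1 is contained in that closure, so Schema1 ∩ Schema2 → Schema1 holds and the join is lossless.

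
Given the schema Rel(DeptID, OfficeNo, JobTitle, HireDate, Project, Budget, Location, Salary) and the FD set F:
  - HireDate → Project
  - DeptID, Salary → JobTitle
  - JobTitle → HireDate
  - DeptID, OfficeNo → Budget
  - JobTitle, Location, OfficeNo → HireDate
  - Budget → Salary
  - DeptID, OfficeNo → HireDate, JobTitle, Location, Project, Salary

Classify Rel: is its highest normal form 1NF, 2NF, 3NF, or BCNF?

Candidate key: {DeptID, OfficeNo}. Prime attributes: {DeptID, OfficeNo}.
HireDate → Project: {HireDate}⁺ = {HireDate, Project}, which is not all of the attributes, so the left side is not a superkey — BCNF is violated.
HireDate → Project has non-prime {Project} on the right and a non-superkey on the left, so 3NF fails.
No non-prime attribute depends on a proper subset of any candidate key, so 2NF holds.

2NF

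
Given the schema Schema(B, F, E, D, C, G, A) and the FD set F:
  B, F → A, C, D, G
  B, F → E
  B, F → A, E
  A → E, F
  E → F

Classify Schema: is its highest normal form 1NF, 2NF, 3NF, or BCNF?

3NF

Candidate keys: {A, B}, {B, E}, {B, F}. Prime attributes: {A, B, E, F}.
For A → E, F we have {A}⁺ = {A, E, F}; {A} is not a superkey, so BCNF fails.
Since {E, F} ⊆ prime attributes and every other non-superkey FD also has a prime right side, the schema is in 3NF.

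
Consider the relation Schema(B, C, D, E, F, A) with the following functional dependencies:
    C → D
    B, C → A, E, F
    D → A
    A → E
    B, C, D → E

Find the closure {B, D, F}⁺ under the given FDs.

Start with {B, D, F}.
D → A applies; add {A} → now {A, B, D, F}.
A → E applies; add {E} → now {A, B, D, E, F}.
No further FD applies.

{A, B, D, E, F}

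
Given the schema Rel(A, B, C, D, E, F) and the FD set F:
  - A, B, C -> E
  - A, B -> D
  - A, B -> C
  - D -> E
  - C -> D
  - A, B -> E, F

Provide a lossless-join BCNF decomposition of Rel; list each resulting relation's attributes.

{A, B, C, F}; {C, D}; {D, E}

Candidate key of the original relation: {A, B}.
In {A, B, C, D, E, F}, {D} is not a superkey ({D}⁺ restricted to this set is {D, E}), so split on D -> E into {D, E} and {A, B, C, D, F}.
{D, E} has no BCNF violation.
In {A, B, C, D, F}, {C} is not a superkey ({C}⁺ restricted to this set is {C, D}), so split on C -> D into {C, D} and {A, B, C, F}.
{C, D} has no BCNF violation.
{A, B, C, F} has no BCNF violation.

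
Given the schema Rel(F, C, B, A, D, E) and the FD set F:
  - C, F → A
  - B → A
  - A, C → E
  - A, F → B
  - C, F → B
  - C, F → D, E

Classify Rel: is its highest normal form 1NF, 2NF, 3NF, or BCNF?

Candidate key: {C, F}. Prime attributes: {C, F}.
B → A: {B}⁺ = {A, B}, which is not all of the attributes, so the left side is not a superkey — BCNF is violated.
B → A determines the non-prime attribute {A} from a non-superkey — 3NF is violated.
Checking every proper subset of each key, none determines a non-prime attribute — 2NF is satisfied.

2NF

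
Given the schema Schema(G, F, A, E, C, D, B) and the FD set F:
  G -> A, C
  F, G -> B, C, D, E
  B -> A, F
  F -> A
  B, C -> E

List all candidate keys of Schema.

Attributes never on any right-hand side: {G} — every candidate key must contain it.
{B, G}⁺ = {A, B, C, D, E, F, G}, which is every attribute, so {B, G} is a candidate key.
{F, G}⁺ = {A, B, C, D, E, F, G}, which is every attribute, so {F, G} is a candidate key.
No proper subset of any of these is a key, and no other minimal superkey exists.

{B, G}, {F, G}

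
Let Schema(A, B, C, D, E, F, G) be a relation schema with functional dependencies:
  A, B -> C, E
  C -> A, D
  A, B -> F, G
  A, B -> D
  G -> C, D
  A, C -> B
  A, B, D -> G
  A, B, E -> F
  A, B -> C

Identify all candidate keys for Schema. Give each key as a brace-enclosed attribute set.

{A, B}, {C}, {G}

{C} is a candidate key since {C}⁺ = {A, B, C, D, E, F, G} covers every attribute.
{G} is a candidate key since {G}⁺ = {A, B, C, D, E, F, G} covers every attribute.
{A, B} is a candidate key since {A, B}⁺ = {A, B, C, D, E, F, G} covers every attribute.
Any other superkey properly contains one of these, so there are no further candidate keys.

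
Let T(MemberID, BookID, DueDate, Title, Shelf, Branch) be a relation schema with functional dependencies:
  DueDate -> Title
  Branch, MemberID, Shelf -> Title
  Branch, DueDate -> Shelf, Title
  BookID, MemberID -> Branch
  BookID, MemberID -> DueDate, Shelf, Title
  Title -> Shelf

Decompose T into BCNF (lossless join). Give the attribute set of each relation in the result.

Candidate key of the original relation: {BookID, MemberID}.
Within {BookID, Branch, DueDate, MemberID, Shelf, Title}: {DueDate}⁺ ∩ {BookID, Branch, DueDate, MemberID, Shelf, Title} = {DueDate, Shelf, Title}, not the whole set, so DueDate -> Shelf, Title violates BCNF; decompose into {DueDate, Shelf, Title} and {BookID, Branch, DueDate, MemberID}.
Within {DueDate, Shelf, Title}: {Title}⁺ ∩ {DueDate, Shelf, Title} = {Shelf, Title}, not the whole set, so Title -> Shelf violates BCNF; decompose into {Shelf, Title} and {DueDate, Title}.
{Shelf, Title}: every determinant is a superkey — BCNF.
{DueDate, Title}: every determinant is a superkey — BCNF.
{BookID, Branch, DueDate, MemberID}: every determinant is a superkey — BCNF.

{BookID, Branch, DueDate, MemberID}; {DueDate, Title}; {Shelf, Title}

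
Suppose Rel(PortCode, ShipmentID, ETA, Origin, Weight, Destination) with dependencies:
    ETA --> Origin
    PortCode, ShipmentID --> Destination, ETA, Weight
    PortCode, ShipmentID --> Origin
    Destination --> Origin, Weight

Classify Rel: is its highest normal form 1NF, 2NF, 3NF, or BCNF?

Candidate key: {PortCode, ShipmentID}. Prime attributes: {PortCode, ShipmentID}.
For ETA --> Origin we have {ETA}⁺ = {ETA, Origin}; {ETA} is not a superkey, so BCNF fails.
ETA --> Origin has non-prime {Origin} on the right and a non-superkey on the left, so 3NF fails.
Checking every proper subset of each key, none determines a non-prime attribute — 2NF is satisfied.

2NF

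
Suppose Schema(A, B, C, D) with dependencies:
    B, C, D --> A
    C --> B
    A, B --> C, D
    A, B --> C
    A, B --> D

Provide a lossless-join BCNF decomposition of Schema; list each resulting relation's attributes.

{A, C, D}; {B, C}

Candidate keys of the original relation: {A, B}, {A, C}, {C, D}.
In {A, B, C, D}, {C} is not a superkey ({C}⁺ restricted to this set is {B, C}), so split on C --> B into {B, C} and {A, C, D}.
{B, C} is in BCNF.
{A, C, D} is in BCNF.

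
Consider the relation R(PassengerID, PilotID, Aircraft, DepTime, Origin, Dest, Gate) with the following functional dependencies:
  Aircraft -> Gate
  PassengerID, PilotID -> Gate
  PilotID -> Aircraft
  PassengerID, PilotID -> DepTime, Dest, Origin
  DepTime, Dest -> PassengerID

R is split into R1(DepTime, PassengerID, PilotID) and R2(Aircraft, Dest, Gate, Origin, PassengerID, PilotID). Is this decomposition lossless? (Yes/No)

Yes

Common attributes: {PassengerID, PilotID}; their closure is {Aircraft, DepTime, Dest, Gate, Origin, PassengerID, PilotID}.
R1 is contained in that closure, so R1 ∩ R2 -> R1 holds and the join is lossless.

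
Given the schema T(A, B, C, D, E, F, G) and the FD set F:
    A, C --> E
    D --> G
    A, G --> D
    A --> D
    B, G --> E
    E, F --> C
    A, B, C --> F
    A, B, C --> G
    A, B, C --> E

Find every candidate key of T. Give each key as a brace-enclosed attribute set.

{A, B, C}, {A, B, F}

No FD produces {A, B}, so they must be in every candidate key.
{A, B, C} is a candidate key since {A, B, C}⁺ = {A, B, C, D, E, F, G} covers every attribute.
{A, B, F} is a candidate key since {A, B, F}⁺ = {A, B, C, D, E, F, G} covers every attribute.
These are minimal and exhaustive — every other superkey contains one of them.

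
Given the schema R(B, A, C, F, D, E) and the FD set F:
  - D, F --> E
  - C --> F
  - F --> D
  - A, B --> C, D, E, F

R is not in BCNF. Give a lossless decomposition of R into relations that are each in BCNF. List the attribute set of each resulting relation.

Candidate key of the original relation: {A, B}.
Within {A, B, C, D, E, F}: {D, F}⁺ ∩ {A, B, C, D, E, F} = {D, E, F}, not the whole set, so D, F --> E violates BCNF; decompose into {D, E, F} and {A, B, C, D, F}.
{D, E, F} is in BCNF.
Within {A, B, C, D, F}: {C}⁺ ∩ {A, B, C, D, F} = {C, D, F}, not the whole set, so C --> D, F violates BCNF; decompose into {C, D, F} and {A, B, C}.
Within {C, D, F}: {F}⁺ ∩ {C, D, F} = {D, F}, not the whole set, so F --> D violates BCNF; decompose into {D, F} and {C, F}.
{D, F} is in BCNF.
{C, F} is in BCNF.
{A, B, C} is in BCNF.

{A, B, C}; {C, F}; {D, E, F}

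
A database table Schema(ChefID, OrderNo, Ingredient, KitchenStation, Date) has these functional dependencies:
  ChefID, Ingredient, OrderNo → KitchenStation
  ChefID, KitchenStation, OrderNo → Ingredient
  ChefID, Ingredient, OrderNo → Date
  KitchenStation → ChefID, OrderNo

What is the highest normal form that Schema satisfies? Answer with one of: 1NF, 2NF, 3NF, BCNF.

Candidate keys: {ChefID, Ingredient, OrderNo}, {KitchenStation}. Prime attributes: {ChefID, Ingredient, KitchenStation, OrderNo}.
Every FD has a superkey on the left, so the relation is in BCNF.

BCNF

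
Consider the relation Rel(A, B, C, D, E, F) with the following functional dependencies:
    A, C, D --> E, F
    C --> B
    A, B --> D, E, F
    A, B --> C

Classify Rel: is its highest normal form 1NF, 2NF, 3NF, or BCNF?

3NF

Candidate keys: {A, B}, {A, C}. Prime attributes: {A, B, C}.
For C --> B we have {C}⁺ = {B, C}; {C} is not a superkey, so BCNF fails.
But every attribute on its right side ({B}) is prime, and the same holds for every other non-superkey FD, so 3NF still holds.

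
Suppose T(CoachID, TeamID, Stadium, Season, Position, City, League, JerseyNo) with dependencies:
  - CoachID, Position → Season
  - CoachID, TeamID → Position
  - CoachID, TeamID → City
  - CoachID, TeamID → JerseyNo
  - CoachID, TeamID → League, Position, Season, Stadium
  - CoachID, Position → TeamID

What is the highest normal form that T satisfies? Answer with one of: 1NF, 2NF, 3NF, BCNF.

BCNF

Candidate keys: {CoachID, Position}, {CoachID, TeamID}. Prime attributes: {CoachID, Position, TeamID}.
The left-hand side of every FD is a superkey, so BCNF is satisfied.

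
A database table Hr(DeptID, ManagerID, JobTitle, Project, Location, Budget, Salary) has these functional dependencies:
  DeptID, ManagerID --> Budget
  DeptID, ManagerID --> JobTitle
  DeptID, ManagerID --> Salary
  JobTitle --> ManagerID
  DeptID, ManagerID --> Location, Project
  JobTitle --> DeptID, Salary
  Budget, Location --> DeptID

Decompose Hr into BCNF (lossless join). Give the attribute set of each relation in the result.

Candidate keys of the original relation: {Budget, Location, ManagerID}, {DeptID, ManagerID}, {JobTitle}.
Within {Budget, DeptID, JobTitle, Location, ManagerID, Project, Salary}: {Budget, Location}⁺ ∩ {Budget, DeptID, JobTitle, Location, ManagerID, Project, Salary} = {Budget, DeptID, Location}, not the whole set, so Budget, Location --> DeptID violates BCNF; decompose into {Budget, DeptID, Location} and {Budget, JobTitle, Location, ManagerID, Project, Salary}.
{Budget, DeptID, Location} is in BCNF.
{Budget, JobTitle, Location, ManagerID, Project, Salary} is in BCNF.

{Budget, DeptID, Location}; {Budget, JobTitle, Location, ManagerID, Project, Salary}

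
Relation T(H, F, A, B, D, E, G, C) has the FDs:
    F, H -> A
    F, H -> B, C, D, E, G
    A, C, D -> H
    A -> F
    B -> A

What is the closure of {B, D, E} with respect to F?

{A, B, D, E, F}

Start with {B, D, E}.
B -> A applies; add {A} → now {A, B, D, E}.
A -> F applies; add {F} → now {A, B, D, E, F}.
No further FD applies.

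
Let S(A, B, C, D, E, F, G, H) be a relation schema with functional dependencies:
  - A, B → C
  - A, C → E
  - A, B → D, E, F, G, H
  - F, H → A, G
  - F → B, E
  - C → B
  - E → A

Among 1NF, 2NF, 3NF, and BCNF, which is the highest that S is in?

Candidate keys: {A, B}, {A, C}, {B, E}, {C, E}, {F}. Prime attributes: {A, B, C, E, F}.
C → B: {C}⁺ = {B, C}, which is not all of the attributes, so the left side is not a superkey — BCNF is violated.
But every attribute on its right side ({B}) is prime, and the same holds for every other non-superkey FD, so 3NF still holds.

3NF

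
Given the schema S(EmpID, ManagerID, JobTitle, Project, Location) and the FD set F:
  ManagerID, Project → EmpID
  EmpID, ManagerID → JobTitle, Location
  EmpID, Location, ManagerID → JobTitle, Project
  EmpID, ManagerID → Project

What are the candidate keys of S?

No FD produces {ManagerID}, so it must be in every candidate key.
{EmpID, ManagerID} is a candidate key since {EmpID, ManagerID}⁺ = {EmpID, JobTitle, Location, ManagerID, Project} covers every attribute.
{ManagerID, Project} is a candidate key since {ManagerID, Project}⁺ = {EmpID, JobTitle, Location, ManagerID, Project} covers every attribute.
These are minimal and exhaustive — every other superkey contains one of them.

{EmpID, ManagerID}, {ManagerID, Project}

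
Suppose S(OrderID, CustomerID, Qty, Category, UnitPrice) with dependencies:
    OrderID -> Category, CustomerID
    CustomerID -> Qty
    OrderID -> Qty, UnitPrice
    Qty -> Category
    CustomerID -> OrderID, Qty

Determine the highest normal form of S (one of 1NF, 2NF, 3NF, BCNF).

Candidate keys: {CustomerID}, {OrderID}. Prime attributes: {CustomerID, OrderID}.
For Qty -> Category we have {Qty}⁺ = {Category, Qty}; {Qty} is not a superkey, so BCNF fails.
Qty -> Category determines the non-prime attribute {Category} from a non-superkey — 3NF is violated.
With only single-attribute keys there can be no partial dependency, so 2NF holds.

2NF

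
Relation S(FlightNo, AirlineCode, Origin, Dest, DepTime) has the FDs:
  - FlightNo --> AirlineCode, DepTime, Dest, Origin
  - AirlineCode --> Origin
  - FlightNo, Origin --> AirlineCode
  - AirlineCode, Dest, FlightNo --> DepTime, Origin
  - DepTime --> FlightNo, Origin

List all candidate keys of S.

{DepTime}, {FlightNo}

Closure of {DepTime} is {AirlineCode, DepTime, Dest, FlightNo, Origin}, the whole schema; {DepTime} is a candidate key.
Closure of {FlightNo} is {AirlineCode, DepTime, Dest, FlightNo, Origin}, the whole schema; {FlightNo} is a candidate key.
No proper subset of any of these is a key, and no other minimal superkey exists.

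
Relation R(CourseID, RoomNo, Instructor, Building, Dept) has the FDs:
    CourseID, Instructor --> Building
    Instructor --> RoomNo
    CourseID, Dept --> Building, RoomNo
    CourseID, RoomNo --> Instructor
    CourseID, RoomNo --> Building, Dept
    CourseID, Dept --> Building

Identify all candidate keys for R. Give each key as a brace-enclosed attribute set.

{CourseID} never appears on the right of any FD, so every key must include it.
{CourseID, Dept}⁺ = {Building, CourseID, Dept, Instructor, RoomNo}, which is every attribute, so {CourseID, Dept} is a candidate key.
{CourseID, Instructor}⁺ = {Building, CourseID, Dept, Instructor, RoomNo}, which is every attribute, so {CourseID, Instructor} is a candidate key.
{CourseID, RoomNo}⁺ = {Building, CourseID, Dept, Instructor, RoomNo}, which is every attribute, so {CourseID, RoomNo} is a candidate key.
Any other superkey properly contains one of these, so there are no further candidate keys.

{CourseID, Dept}, {CourseID, Instructor}, {CourseID, RoomNo}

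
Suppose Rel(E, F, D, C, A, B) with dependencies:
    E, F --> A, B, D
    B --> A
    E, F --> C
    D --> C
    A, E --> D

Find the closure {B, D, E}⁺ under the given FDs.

{A, B, C, D, E}

Start with {B, D, E}.
B --> A applies; add {A} → now {A, B, D, E}.
D --> C applies; add {C} → now {A, B, C, D, E}.
No further FD applies.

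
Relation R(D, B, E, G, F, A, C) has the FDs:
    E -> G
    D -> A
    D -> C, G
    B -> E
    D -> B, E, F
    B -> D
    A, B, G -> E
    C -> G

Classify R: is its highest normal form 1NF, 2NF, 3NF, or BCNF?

Candidate keys: {B}, {D}. Prime attributes: {B, D}.
E -> G: {E}⁺ = {E, G}, which is not all of the attributes, so the left side is not a superkey — BCNF is violated.
E -> G has non-prime {G} on the right and a non-superkey on the left, so 3NF fails.
All keys have size 1, which rules out partial dependencies — 2NF is satisfied.

2NF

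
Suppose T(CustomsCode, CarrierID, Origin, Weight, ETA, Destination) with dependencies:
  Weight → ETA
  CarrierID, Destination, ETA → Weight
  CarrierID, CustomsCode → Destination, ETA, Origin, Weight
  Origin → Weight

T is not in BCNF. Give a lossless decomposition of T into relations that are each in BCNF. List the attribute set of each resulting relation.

Candidate key of the original relation: {CarrierID, CustomsCode}.
{CarrierID, CustomsCode, Destination, ETA, Origin, Weight}: {Weight} determines {ETA, Weight} here but is not a superkey — split on Weight → ETA, giving {ETA, Weight} and {CarrierID, CustomsCode, Destination, Origin, Weight}.
{ETA, Weight}: every determinant is a superkey — BCNF.
{CarrierID, CustomsCode, Destination, Origin, Weight}: {Origin} determines {Origin, Weight} here but is not a superkey — split on Origin → Weight, giving {Origin, Weight} and {CarrierID, CustomsCode, Destination, Origin}.
{Origin, Weight}: every determinant is a superkey — BCNF.
{CarrierID, CustomsCode, Destination, Origin}: every determinant is a superkey — BCNF.

{CarrierID, CustomsCode, Destination, Origin}; {ETA, Weight}; {Origin, Weight}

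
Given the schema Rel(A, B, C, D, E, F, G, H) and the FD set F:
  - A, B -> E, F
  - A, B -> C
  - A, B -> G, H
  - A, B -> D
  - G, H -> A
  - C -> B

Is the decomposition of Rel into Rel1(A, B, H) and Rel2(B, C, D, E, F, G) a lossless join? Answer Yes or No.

Common attributes: {B}; their closure is {B}.
Neither Rel1 nor Rel2 is contained in that closure, so the decomposition is lossy.

No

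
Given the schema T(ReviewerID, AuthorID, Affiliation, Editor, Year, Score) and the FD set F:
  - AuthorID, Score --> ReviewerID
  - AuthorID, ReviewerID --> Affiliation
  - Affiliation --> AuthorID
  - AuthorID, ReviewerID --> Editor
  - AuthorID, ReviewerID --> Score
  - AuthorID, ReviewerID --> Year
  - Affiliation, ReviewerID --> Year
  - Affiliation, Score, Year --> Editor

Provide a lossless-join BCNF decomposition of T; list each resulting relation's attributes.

{Affiliation, AuthorID}; {Affiliation, Editor, ReviewerID, Score, Year}

Candidate keys of the original relation: {Affiliation, ReviewerID}, {Affiliation, Score}, {AuthorID, ReviewerID}, {AuthorID, Score}.
Within {Affiliation, AuthorID, Editor, ReviewerID, Score, Year}: {Affiliation}⁺ ∩ {Affiliation, AuthorID, Editor, ReviewerID, Score, Year} = {Affiliation, AuthorID}, not the whole set, so Affiliation --> AuthorID violates BCNF; decompose into {Affiliation, AuthorID} and {Affiliation, Editor, ReviewerID, Score, Year}.
{Affiliation, AuthorID} is in BCNF.
{Affiliation, Editor, ReviewerID, Score, Year} is in BCNF.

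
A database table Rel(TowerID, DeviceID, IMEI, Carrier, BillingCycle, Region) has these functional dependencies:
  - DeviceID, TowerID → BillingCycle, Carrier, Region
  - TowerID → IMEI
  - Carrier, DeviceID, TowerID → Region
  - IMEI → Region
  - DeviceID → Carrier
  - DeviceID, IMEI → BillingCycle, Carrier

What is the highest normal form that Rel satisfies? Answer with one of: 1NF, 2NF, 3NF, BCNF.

1NF

Candidate key: {DeviceID, TowerID}. Prime attributes: {DeviceID, TowerID}.
For TowerID → IMEI we have {TowerID}⁺ = {IMEI, Region, TowerID}; {TowerID} is not a superkey, so BCNF fails.
Because {IMEI} is non-prime and the left side of TowerID → IMEI is not a superkey, the relation is not in 3NF.
Since {DeviceID} ⊂ {DeviceID, TowerID} and {DeviceID}⁺ ⊇ {Carrier} with {Carrier} non-prime, there is a partial dependency; 2NF fails.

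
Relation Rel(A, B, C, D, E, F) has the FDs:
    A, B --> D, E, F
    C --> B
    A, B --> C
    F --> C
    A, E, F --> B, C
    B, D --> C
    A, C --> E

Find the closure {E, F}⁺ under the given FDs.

Start with {E, F}.
F --> C applies; add {C} → now {C, E, F}.
C --> B applies; add {B} → now {B, C, E, F}.
No further FD applies.

{B, C, E, F}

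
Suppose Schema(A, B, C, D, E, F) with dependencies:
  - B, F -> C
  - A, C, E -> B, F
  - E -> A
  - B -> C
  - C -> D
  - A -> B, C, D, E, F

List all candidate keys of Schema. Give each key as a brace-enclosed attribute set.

{A}, {E}

{A}⁺ = {A, B, C, D, E, F} — all of the relation — so {A} is a candidate key.
{E}⁺ = {A, B, C, D, E, F} — all of the relation — so {E} is a candidate key.
No proper subset of any of these is a key, and no other minimal superkey exists.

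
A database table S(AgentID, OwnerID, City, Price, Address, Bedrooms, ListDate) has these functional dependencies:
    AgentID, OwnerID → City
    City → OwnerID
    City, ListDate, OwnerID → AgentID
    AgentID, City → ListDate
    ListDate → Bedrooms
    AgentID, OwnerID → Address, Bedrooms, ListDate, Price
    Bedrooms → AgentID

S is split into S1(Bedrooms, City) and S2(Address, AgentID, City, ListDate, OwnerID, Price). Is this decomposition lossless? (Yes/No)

No

Common attributes: {City}; their closure is {City, OwnerID}.
Neither S1 nor S2 is contained in that closure, so the decomposition is lossy.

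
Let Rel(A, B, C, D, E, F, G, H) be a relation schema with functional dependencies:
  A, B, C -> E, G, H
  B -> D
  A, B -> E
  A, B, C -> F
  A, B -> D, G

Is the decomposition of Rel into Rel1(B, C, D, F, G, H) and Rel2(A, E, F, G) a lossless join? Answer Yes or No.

The shared attributes are {F, G} and {F, G}⁺ = {F, G}.
The closure covers neither Rel1 nor Rel2 entirely; the join is not lossless.

No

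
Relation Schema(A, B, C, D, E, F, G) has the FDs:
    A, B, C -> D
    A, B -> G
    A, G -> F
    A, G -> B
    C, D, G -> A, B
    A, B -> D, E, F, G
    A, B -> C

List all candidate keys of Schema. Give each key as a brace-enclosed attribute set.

{A, B}, {A, G}, {C, D, G}

{A, B} is a candidate key since {A, B}⁺ = {A, B, C, D, E, F, G} covers every attribute.
{A, G} is a candidate key since {A, G}⁺ = {A, B, C, D, E, F, G} covers every attribute.
{C, D, G} is a candidate key since {C, D, G}⁺ = {A, B, C, D, E, F, G} covers every attribute.
Any other superkey properly contains one of these, so there are no further candidate keys.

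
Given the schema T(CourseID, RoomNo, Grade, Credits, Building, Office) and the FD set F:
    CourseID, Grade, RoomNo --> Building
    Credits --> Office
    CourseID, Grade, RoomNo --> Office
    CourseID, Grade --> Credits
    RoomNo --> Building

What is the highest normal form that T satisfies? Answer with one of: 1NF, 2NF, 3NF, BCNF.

Candidate key: {CourseID, Grade, RoomNo}. Prime attributes: {CourseID, Grade, RoomNo}.
Credits --> Office: {Credits}⁺ = {Credits, Office}, which is not all of the attributes, so the left side is not a superkey — BCNF is violated.
Credits --> Office determines the non-prime attribute {Office} from a non-superkey — 3NF is violated.
The proper key subset {RoomNo} of {CourseID, Grade, RoomNo} determines non-prime {Building}, so the relation is not even in 2NF.

1NF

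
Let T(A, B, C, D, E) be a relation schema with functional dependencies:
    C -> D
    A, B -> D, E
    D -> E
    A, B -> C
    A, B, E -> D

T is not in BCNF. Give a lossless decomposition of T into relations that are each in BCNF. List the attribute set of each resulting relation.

{A, B, C}; {C, D}; {D, E}

Candidate key of the original relation: {A, B}.
Within {A, B, C, D, E}: {C}⁺ ∩ {A, B, C, D, E} = {C, D, E}, not the whole set, so C -> D, E violates BCNF; decompose into {C, D, E} and {A, B, C}.
Within {C, D, E}: {D}⁺ ∩ {C, D, E} = {D, E}, not the whole set, so D -> E violates BCNF; decompose into {D, E} and {C, D}.
{D, E}: every determinant is a superkey — BCNF.
{C, D}: every determinant is a superkey — BCNF.
{A, B, C}: every determinant is a superkey — BCNF.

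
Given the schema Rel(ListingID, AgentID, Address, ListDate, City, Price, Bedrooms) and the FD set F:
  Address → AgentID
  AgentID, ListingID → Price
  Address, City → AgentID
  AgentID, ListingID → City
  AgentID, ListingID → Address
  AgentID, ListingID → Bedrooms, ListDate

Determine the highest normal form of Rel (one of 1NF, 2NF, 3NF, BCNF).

3NF

Candidate keys: {Address, ListingID}, {AgentID, ListingID}. Prime attributes: {Address, AgentID, ListingID}.
Address → AgentID: {Address}⁺ = {Address, AgentID}, which is not all of the attributes, so the left side is not a superkey — BCNF is violated.
But every attribute on its right side ({AgentID}) is prime, and the same holds for every other non-superkey FD, so 3NF still holds.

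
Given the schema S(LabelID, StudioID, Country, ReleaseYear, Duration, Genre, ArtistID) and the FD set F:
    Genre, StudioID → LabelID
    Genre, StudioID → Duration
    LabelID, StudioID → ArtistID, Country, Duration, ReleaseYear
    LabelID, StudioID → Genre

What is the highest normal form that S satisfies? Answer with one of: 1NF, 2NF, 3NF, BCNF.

BCNF

Candidate keys: {Genre, StudioID}, {LabelID, StudioID}. Prime attributes: {Genre, LabelID, StudioID}.
The left-hand side of every FD is a superkey, so BCNF is satisfied.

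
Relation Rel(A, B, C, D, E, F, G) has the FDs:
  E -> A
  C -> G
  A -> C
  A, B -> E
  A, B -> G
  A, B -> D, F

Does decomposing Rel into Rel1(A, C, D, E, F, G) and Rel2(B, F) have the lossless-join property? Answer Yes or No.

Common attributes: {F}; their closure is {F}.
The closure covers neither Rel1 nor Rel2 entirely; the join is not lossless.

No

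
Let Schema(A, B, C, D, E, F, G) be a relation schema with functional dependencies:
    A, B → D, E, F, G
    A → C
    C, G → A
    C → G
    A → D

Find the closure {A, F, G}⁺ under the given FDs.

{A, C, D, F, G}

Start with {A, F, G}.
A → C applies; add {C} → now {A, C, F, G}.
A → D applies; add {D} → now {A, C, D, F, G}.
No further FD applies.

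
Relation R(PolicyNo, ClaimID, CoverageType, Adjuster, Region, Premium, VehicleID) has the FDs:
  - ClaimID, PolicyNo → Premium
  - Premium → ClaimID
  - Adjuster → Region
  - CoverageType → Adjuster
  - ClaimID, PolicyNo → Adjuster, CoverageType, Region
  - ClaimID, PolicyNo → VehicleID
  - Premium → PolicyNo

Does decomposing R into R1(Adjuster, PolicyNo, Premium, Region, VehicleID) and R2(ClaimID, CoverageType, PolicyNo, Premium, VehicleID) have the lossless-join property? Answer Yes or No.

Yes

Common attributes: {PolicyNo, Premium, VehicleID}; their closure is {Adjuster, ClaimID, CoverageType, PolicyNo, Premium, Region, VehicleID}.
This includes all of R1, so the common attributes are a superkey of R1 — the join is lossless.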